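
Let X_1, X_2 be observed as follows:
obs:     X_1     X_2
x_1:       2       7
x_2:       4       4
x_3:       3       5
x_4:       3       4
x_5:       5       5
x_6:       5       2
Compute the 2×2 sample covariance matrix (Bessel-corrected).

Step 1 — column means:
  mean(X_1) = (2 + 4 + 3 + 3 + 5 + 5) / 6 = 22/6 = 3.6667
  mean(X_2) = (7 + 4 + 5 + 4 + 5 + 2) / 6 = 27/6 = 4.5

Step 2 — sample covariance S[i,j] = (1/(n-1)) · Σ_k (x_{k,i} - mean_i) · (x_{k,j} - mean_j), with n-1 = 5.
  S[X_1,X_1] = ((-1.6667)·(-1.6667) + (0.3333)·(0.3333) + (-0.6667)·(-0.6667) + (-0.6667)·(-0.6667) + (1.3333)·(1.3333) + (1.3333)·(1.3333)) / 5 = 7.3333/5 = 1.4667
  S[X_1,X_2] = ((-1.6667)·(2.5) + (0.3333)·(-0.5) + (-0.6667)·(0.5) + (-0.6667)·(-0.5) + (1.3333)·(0.5) + (1.3333)·(-2.5)) / 5 = -7/5 = -1.4
  S[X_2,X_2] = ((2.5)·(2.5) + (-0.5)·(-0.5) + (0.5)·(0.5) + (-0.5)·(-0.5) + (0.5)·(0.5) + (-2.5)·(-2.5)) / 5 = 13.5/5 = 2.7

S is symmetric (S[j,i] = S[i,j]). Assembling:

S = [[1.4667, -1.4],
 [-1.4, 2.7]]


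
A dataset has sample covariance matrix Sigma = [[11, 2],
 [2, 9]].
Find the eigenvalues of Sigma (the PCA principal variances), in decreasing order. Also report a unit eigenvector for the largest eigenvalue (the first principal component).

Step 1 — characteristic polynomial of 2×2 Sigma:
  det(Sigma - λI) = λ² - trace · λ + det = 0.
  trace = 11 + 9 = 20, det = 11·9 - (2)² = 95.
Step 2 — discriminant:
  Δ = trace² - 4·det = 400 - 380 = 20.
Step 3 — eigenvalues:
  λ = (trace ± √Δ)/2 = (20 ± 4.4721)/2,
  λ_1 = 12.2361,  λ_2 = 7.7639.

Step 4 — unit eigenvector for λ_1: solve (Sigma - λ_1 I)v = 0. First row:
  (11 - 12.2361)·v_x + (2)·v_y = 0, i.e. (-1.2361)·v_x + (2)·v_y = 0,
  so v ∝ (b, λ_1 - a) = (2, 1.2361) = u.
  ||u|| = √((2)² + (1.2361)²) = √(5.5279) ≈ 2.3511,
  v_1 = u/||u|| ≈ (0.8507, 0.5257) (||v_1|| = 1).

λ_1 = 12.2361,  λ_2 = 7.7639;  v_1 ≈ (0.8507, 0.5257)


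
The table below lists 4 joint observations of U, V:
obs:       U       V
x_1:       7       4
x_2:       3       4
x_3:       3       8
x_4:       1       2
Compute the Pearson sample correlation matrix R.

Step 1 — column means:
  mean(U) = (7 + 3 + 3 + 1) / 4 = 14/4 = 3.5
  mean(V) = (4 + 4 + 8 + 2) / 4 = 18/4 = 4.5

Step 2 — sample variances and covariances s[i,j] = (1/(n-1)) · Σ_k (x_{k,i} - mean_i) · (x_{k,j} - mean_j), with n-1 = 3:
  s[U,U] = ((3.5)·(3.5) + (-0.5)·(-0.5) + (-0.5)·(-0.5) + (-2.5)·(-2.5)) / 3 = 19/3 = 6.3333
  s[U,V] = ((3.5)·(-0.5) + (-0.5)·(-0.5) + (-0.5)·(3.5) + (-2.5)·(-2.5)) / 3 = 3/3 = 1
  s[V,V] = ((-0.5)·(-0.5) + (-0.5)·(-0.5) + (3.5)·(3.5) + (-2.5)·(-2.5)) / 3 = 19/3 = 6.3333
  Sample standard deviations s_i = √(s[i,i]):
  s(U) = √(6.3333) = 2.5166
  s(V) = √(6.3333) = 2.5166

Step 3 — r_{ij} = s_{ij} / (s_i · s_j):
  r[U,U] = 1 (diagonal).
  r[U,V] = 1 / (2.5166 · 2.5166) = 1 / 6.3333 = 0.1579
  r[V,V] = 1 (diagonal).

R is symmetric with unit diagonal. Assembling:

R = [[1, 0.1579],
 [0.1579, 1]]


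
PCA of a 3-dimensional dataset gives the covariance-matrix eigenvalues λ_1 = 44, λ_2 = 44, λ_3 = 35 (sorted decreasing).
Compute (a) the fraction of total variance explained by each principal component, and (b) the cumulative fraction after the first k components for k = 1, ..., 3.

Step 1 — total variance = trace(Sigma) = Σ λ_i = 44 + 44 + 35 = 123.

Step 2 — fraction explained by component i = λ_i / Σ λ:
  PC1: 44/123 = 0.3577
  PC2: 44/123 = 0.3577
  PC3: 35/123 = 0.2846

Step 3 — cumulative fraction after k components = (λ_1 + ... + λ_k) / Σ λ:
  k = 1: 44/123 = 0.3577
  k = 2: (44 + 44)/123 = 88/123 = 0.7154
  k = 3: (44 + 44 + 35)/123 = 123/123 = 1

Summary (fraction, with percent):

explained: PC1 0.3577 (35.77%), PC2 0.3577 (35.77%), PC3 0.2846 (28.46%);  cumulative: 0.3577, 0.7154, 1


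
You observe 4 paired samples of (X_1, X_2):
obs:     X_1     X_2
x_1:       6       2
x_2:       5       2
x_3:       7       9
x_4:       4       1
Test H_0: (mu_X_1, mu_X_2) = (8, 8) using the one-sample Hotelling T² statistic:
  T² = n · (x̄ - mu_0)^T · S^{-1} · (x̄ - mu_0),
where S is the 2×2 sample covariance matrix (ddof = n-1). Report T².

Step 1 — sample mean vector:
  mean(X_1) = (6 + 5 + 7 + 4) / 4 = 22/4 = 5.5
  mean(X_2) = (2 + 2 + 9 + 1) / 4 = 14/4 = 3.5
  x̄ = (5.5, 3.5),  deviation x̄ - mu_0 = (5.5, 3.5) - (8, 8) = (-2.5, -4.5).

Step 2 — sample covariance matrix, S[i,j] = (1/(n-1)) · Σ_k (x_{k,i} - mean_i) · (x_{k,j} - mean_j), divisor n-1 = 3:
  S[X_1,X_1] = ((0.5)·(0.5) + (-0.5)·(-0.5) + (1.5)·(1.5) + (-1.5)·(-1.5)) / 3 = 5/3 = 1.6667
  S[X_1,X_2] = ((0.5)·(-1.5) + (-0.5)·(-1.5) + (1.5)·(5.5) + (-1.5)·(-2.5)) / 3 = 12/3 = 4
  S[X_2,X_2] = ((-1.5)·(-1.5) + (-1.5)·(-1.5) + (5.5)·(5.5) + (-2.5)·(-2.5)) / 3 = 41/3 = 13.6667
  S = [[1.6667, 4],
 [4, 13.6667]].

Step 3 — invert S. det(S) = 1.6667·13.6667 - (4)² = 6.7778.
  S^{-1} = (1/det) · [[d, -b], [-b, a]] = [[2.0164, -0.5902],
 [-0.5902, 0.2459]].

Step 4 — quadratic form (x̄ - mu_0)^T · S^{-1} · (x̄ - mu_0):
  S^{-1} · (x̄ - mu_0) = (-2.3852, 0.3689),
  (x̄ - mu_0)^T · [...] = (-2.5)·(-2.3852) + (-4.5)·(0.3689) = 4.3033.

Step 5 — scale by n: T² = 4 · 4.3033 = 17.2131.

T² ≈ 17.2131


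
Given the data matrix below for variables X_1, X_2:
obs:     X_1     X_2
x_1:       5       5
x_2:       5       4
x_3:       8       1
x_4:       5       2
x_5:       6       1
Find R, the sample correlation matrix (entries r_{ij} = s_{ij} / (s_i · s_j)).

Step 1 — column means:
  mean(X_1) = (5 + 5 + 8 + 5 + 6) / 5 = 29/5 = 5.8
  mean(X_2) = (5 + 4 + 1 + 2 + 1) / 5 = 13/5 = 2.6

Step 2 — sample variances and covariances s[i,j] = (1/(n-1)) · Σ_k (x_{k,i} - mean_i) · (x_{k,j} - mean_j), with n-1 = 4:
  s[X_1,X_1] = ((-0.8)·(-0.8) + (-0.8)·(-0.8) + (2.2)·(2.2) + (-0.8)·(-0.8) + (0.2)·(0.2)) / 4 = 6.8/4 = 1.7
  s[X_1,X_2] = ((-0.8)·(2.4) + (-0.8)·(1.4) + (2.2)·(-1.6) + (-0.8)·(-0.6) + (0.2)·(-1.6)) / 4 = -6.4/4 = -1.6
  s[X_2,X_2] = ((2.4)·(2.4) + (1.4)·(1.4) + (-1.6)·(-1.6) + (-0.6)·(-0.6) + (-1.6)·(-1.6)) / 4 = 13.2/4 = 3.3
  Sample standard deviations s_i = √(s[i,i]):
  s(X_1) = √(1.7) = 1.3038
  s(X_2) = √(3.3) = 1.8166

Step 3 — r_{ij} = s_{ij} / (s_i · s_j):
  r[X_1,X_1] = 1 (diagonal).
  r[X_1,X_2] = -1.6 / (1.3038 · 1.8166) = -1.6 / 2.3685 = -0.6755
  r[X_2,X_2] = 1 (diagonal).

R is symmetric with unit diagonal. Assembling:

R = [[1, -0.6755],
 [-0.6755, 1]]


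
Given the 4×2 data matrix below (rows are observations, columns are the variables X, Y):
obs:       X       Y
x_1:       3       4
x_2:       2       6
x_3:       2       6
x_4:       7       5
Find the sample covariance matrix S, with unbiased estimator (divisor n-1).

Step 1 — column means:
  mean(X) = (3 + 2 + 2 + 7) / 4 = 14/4 = 3.5
  mean(Y) = (4 + 6 + 6 + 5) / 4 = 21/4 = 5.25

Step 2 — sample covariance S[i,j] = (1/(n-1)) · Σ_k (x_{k,i} - mean_i) · (x_{k,j} - mean_j), with n-1 = 3.
  S[X,X] = ((-0.5)·(-0.5) + (-1.5)·(-1.5) + (-1.5)·(-1.5) + (3.5)·(3.5)) / 3 = 17/3 = 5.6667
  S[X,Y] = ((-0.5)·(-1.25) + (-1.5)·(0.75) + (-1.5)·(0.75) + (3.5)·(-0.25)) / 3 = -2.5/3 = -0.8333
  S[Y,Y] = ((-1.25)·(-1.25) + (0.75)·(0.75) + (0.75)·(0.75) + (-0.25)·(-0.25)) / 3 = 2.75/3 = 0.9167

S is symmetric (S[j,i] = S[i,j]). Assembling:

S = [[5.6667, -0.8333],
 [-0.8333, 0.9167]]


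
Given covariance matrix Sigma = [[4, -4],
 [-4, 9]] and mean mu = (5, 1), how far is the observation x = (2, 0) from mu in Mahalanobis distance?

Step 1 — centre the observation: (x - mu) = (-3, -1).

Step 2 — invert Sigma. det(Sigma) = 4·9 - (-4)² = 20.
  Sigma^{-1} = (1/det) · [[d, -b], [-b, a]] = [[0.45, 0.2],
 [0.2, 0.2]].

Step 3 — form the quadratic (x - mu)^T · Sigma^{-1} · (x - mu):
  Sigma^{-1} · (x - mu) = (-1.55, -0.8).
  (x - mu)^T · [Sigma^{-1} · (x - mu)] = (-3)·(-1.55) + (-1)·(-0.8) = 5.45.

Step 4 — take square root: d = √(5.45) ≈ 2.3345.

d(x, mu) = √(5.45) ≈ 2.3345


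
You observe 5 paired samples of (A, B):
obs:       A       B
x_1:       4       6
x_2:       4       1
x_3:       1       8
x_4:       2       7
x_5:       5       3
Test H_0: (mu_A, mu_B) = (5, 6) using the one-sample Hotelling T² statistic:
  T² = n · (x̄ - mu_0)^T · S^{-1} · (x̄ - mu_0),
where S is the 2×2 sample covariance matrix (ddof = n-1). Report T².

Step 1 — sample mean vector:
  mean(A) = (4 + 4 + 1 + 2 + 5) / 5 = 16/5 = 3.2
  mean(B) = (6 + 1 + 8 + 7 + 3) / 5 = 25/5 = 5
  x̄ = (3.2, 5),  deviation x̄ - mu_0 = (3.2, 5) - (5, 6) = (-1.8, -1).

Step 2 — sample covariance matrix, S[i,j] = (1/(n-1)) · Σ_k (x_{k,i} - mean_i) · (x_{k,j} - mean_j), divisor n-1 = 4:
  S[A,A] = ((0.8)·(0.8) + (0.8)·(0.8) + (-2.2)·(-2.2) + (-1.2)·(-1.2) + (1.8)·(1.8)) / 4 = 10.8/4 = 2.7
  S[A,B] = ((0.8)·(1) + (0.8)·(-4) + (-2.2)·(3) + (-1.2)·(2) + (1.8)·(-2)) / 4 = -15/4 = -3.75
  S[B,B] = ((1)·(1) + (-4)·(-4) + (3)·(3) + (2)·(2) + (-2)·(-2)) / 4 = 34/4 = 8.5
  S = [[2.7, -3.75],
 [-3.75, 8.5]].

Step 3 — invert S. det(S) = 2.7·8.5 - (-3.75)² = 8.8875.
  S^{-1} = (1/det) · [[d, -b], [-b, a]] = [[0.9564, 0.4219],
 [0.4219, 0.3038]].

Step 4 — quadratic form (x̄ - mu_0)^T · S^{-1} · (x̄ - mu_0):
  S^{-1} · (x̄ - mu_0) = (-2.1435, -1.0633),
  (x̄ - mu_0)^T · [...] = (-1.8)·(-2.1435) + (-1)·(-1.0633) = 4.9215.

Step 5 — scale by n: T² = 5 · 4.9215 = 24.6076.

T² ≈ 24.6076


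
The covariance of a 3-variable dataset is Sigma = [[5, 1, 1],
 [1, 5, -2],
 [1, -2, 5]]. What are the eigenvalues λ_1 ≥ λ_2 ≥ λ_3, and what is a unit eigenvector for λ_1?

Step 1 — characteristic polynomial p(λ) = det(λI - Sigma) = λ³ - tr·λ² + c_1·λ - det, where tr = trace, c_1 = sum of the principal 2×2 minors, det = det(Sigma):
  tr = 5 + 5 + 5 = 15,
  c_1 = (5·5 - (1)²) + (5·5 - (1)²) + (5·5 - (-2)²) = 24 + 24 + 21 = 69,
  det = 5·(5·5 - (-2)²) - (1)·((1)·5 - (-2)·(1)) + (1)·((1)·(-2) - 5·(1)) = 5·(21) - (1)·(7) + (1)·(-7) = 91.
  So p(λ) = λ³ - 15λ² + 69λ - 91.
Step 2 — look for an integer root (rational root theorem: any rational root is an integer divisor of 91). Testing λ = 7:
  p(7) = 343 - 735 + 483 - 91 = 0  ✓
  Dividing out (λ - 7): p(λ) = (λ - 7)(λ² - 8λ + 13).
Step 3 — remaining eigenvalues from the quadratic λ² - 8λ + 13 = 0:
  Δ = 8² - 4·13 = 64 - 52 = 12,  λ = (8 ± √12)/2 = (8 ± 3.4641)/2 ≈ 5.7321 or 2.2679.
  Sorted: λ_1 = 7,  λ_2 = 5.7321,  λ_3 = 2.2679  (check: sum = 15 = tr ✓).

Step 4 — unit eigenvector for λ_1 = 7: v spans the null space of (Sigma - λ_1 I), whose rows are
  r_1 = (-2, 1, 1),  r_2 = (1, -2, -2),  r_3 = (1, -2, -2).
  v is orthogonal to every row, so take v ∝ r_1 × r_2 = ((1)·(-2) - (1)·(-2), (1)·(1) - (-2)·(-2), (-2)·(-2) - (1)·(1)) = (0, -3, 3).
  Rescale (divide by 3; multiply by -1 so the first nonzero entry is positive): u = (0, 1, -1).
  ||u|| = √((0)² + (1)² + (-1)²) = √(2) ≈ 1.4142,  v_1 = u/||u|| ≈ (0, 0.7071, -0.7071) (||v_1|| = 1).

λ_1 = 7,  λ_2 = 5.7321,  λ_3 = 2.2679;  v_1 ≈ (0, 0.7071, -0.7071)


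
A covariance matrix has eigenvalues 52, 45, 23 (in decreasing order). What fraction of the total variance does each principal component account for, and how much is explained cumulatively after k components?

Step 1 — total variance = trace(Sigma) = Σ λ_i = 52 + 45 + 23 = 120.

Step 2 — fraction explained by component i = λ_i / Σ λ:
  PC1: 52/120 = 0.4333
  PC2: 45/120 = 0.375
  PC3: 23/120 = 0.1917

Step 3 — cumulative fraction after k components = (λ_1 + ... + λ_k) / Σ λ:
  k = 1: 52/120 = 0.4333
  k = 2: (52 + 45)/120 = 97/120 = 0.8083
  k = 3: (52 + 45 + 23)/120 = 120/120 = 1

Summary (fraction, with percent):

explained: PC1 0.4333 (43.33%), PC2 0.375 (37.5%), PC3 0.1917 (19.17%);  cumulative: 0.4333, 0.8083, 1


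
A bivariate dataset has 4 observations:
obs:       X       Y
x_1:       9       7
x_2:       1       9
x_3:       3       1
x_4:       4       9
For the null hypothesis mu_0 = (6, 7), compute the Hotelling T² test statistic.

Step 1 — sample mean vector:
  mean(X) = (9 + 1 + 3 + 4) / 4 = 17/4 = 4.25
  mean(Y) = (7 + 9 + 1 + 9) / 4 = 26/4 = 6.5
  x̄ = (4.25, 6.5),  deviation x̄ - mu_0 = (4.25, 6.5) - (6, 7) = (-1.75, -0.5).

Step 2 — sample covariance matrix, S[i,j] = (1/(n-1)) · Σ_k (x_{k,i} - mean_i) · (x_{k,j} - mean_j), divisor n-1 = 3:
  S[X,X] = ((4.75)·(4.75) + (-3.25)·(-3.25) + (-1.25)·(-1.25) + (-0.25)·(-0.25)) / 3 = 34.75/3 = 11.5833
  S[X,Y] = ((4.75)·(0.5) + (-3.25)·(2.5) + (-1.25)·(-5.5) + (-0.25)·(2.5)) / 3 = 0.5/3 = 0.1667
  S[Y,Y] = ((0.5)·(0.5) + (2.5)·(2.5) + (-5.5)·(-5.5) + (2.5)·(2.5)) / 3 = 43/3 = 14.3333
  S = [[11.5833, 0.1667],
 [0.1667, 14.3333]].

Step 3 — invert S. det(S) = 11.5833·14.3333 - (0.1667)² = 166.
  S^{-1} = (1/det) · [[d, -b], [-b, a]] = [[0.0863, -0.001],
 [-0.001, 0.0698]].

Step 4 — quadratic form (x̄ - mu_0)^T · S^{-1} · (x̄ - mu_0):
  S^{-1} · (x̄ - mu_0) = (-0.1506, -0.0331),
  (x̄ - mu_0)^T · [...] = (-1.75)·(-0.1506) + (-0.5)·(-0.0331) = 0.2801.

Step 5 — scale by n: T² = 4 · 0.2801 = 1.1205.

T² ≈ 1.1205


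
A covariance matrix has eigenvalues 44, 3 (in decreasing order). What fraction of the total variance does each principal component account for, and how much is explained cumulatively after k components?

Step 1 — total variance = trace(Sigma) = Σ λ_i = 44 + 3 = 47.

Step 2 — fraction explained by component i = λ_i / Σ λ:
  PC1: 44/47 = 0.9362
  PC2: 3/47 = 0.0638

Step 3 — cumulative fraction after k components = (λ_1 + ... + λ_k) / Σ λ:
  k = 1: 44/47 = 0.9362
  k = 2: (44 + 3)/47 = 47/47 = 1

Summary (fraction, with percent):

explained: PC1 0.9362 (93.62%), PC2 0.0638 (6.38%);  cumulative: 0.9362, 1


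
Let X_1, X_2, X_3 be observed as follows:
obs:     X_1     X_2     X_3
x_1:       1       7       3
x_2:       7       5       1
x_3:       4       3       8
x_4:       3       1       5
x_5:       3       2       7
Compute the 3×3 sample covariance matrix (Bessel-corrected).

Step 1 — column means:
  mean(X_1) = (1 + 7 + 4 + 3 + 3) / 5 = 18/5 = 3.6
  mean(X_2) = (7 + 5 + 3 + 1 + 2) / 5 = 18/5 = 3.6
  mean(X_3) = (3 + 1 + 8 + 5 + 7) / 5 = 24/5 = 4.8

Step 2 — sample covariance S[i,j] = (1/(n-1)) · Σ_k (x_{k,i} - mean_i) · (x_{k,j} - mean_j), with n-1 = 4.
  S[X_1,X_1] = ((-2.6)·(-2.6) + (3.4)·(3.4) + (0.4)·(0.4) + (-0.6)·(-0.6) + (-0.6)·(-0.6)) / 4 = 19.2/4 = 4.8
  S[X_1,X_2] = ((-2.6)·(3.4) + (3.4)·(1.4) + (0.4)·(-0.6) + (-0.6)·(-2.6) + (-0.6)·(-1.6)) / 4 = -1.8/4 = -0.45
  S[X_1,X_3] = ((-2.6)·(-1.8) + (3.4)·(-3.8) + (0.4)·(3.2) + (-0.6)·(0.2) + (-0.6)·(2.2)) / 4 = -8.4/4 = -2.1
  S[X_2,X_2] = ((3.4)·(3.4) + (1.4)·(1.4) + (-0.6)·(-0.6) + (-2.6)·(-2.6) + (-1.6)·(-1.6)) / 4 = 23.2/4 = 5.8
  S[X_2,X_3] = ((3.4)·(-1.8) + (1.4)·(-3.8) + (-0.6)·(3.2) + (-2.6)·(0.2) + (-1.6)·(2.2)) / 4 = -17.4/4 = -4.35
  S[X_3,X_3] = ((-1.8)·(-1.8) + (-3.8)·(-3.8) + (3.2)·(3.2) + (0.2)·(0.2) + (2.2)·(2.2)) / 4 = 32.8/4 = 8.2

S is symmetric (S[j,i] = S[i,j]). Assembling:

S = [[4.8, -0.45, -2.1],
 [-0.45, 5.8, -4.35],
 [-2.1, -4.35, 8.2]]


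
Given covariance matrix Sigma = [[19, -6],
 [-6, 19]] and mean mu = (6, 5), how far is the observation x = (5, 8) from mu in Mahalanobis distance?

Step 1 — centre the observation: (x - mu) = (-1, 3).

Step 2 — invert Sigma. det(Sigma) = 19·19 - (-6)² = 325.
  Sigma^{-1} = (1/det) · [[d, -b], [-b, a]] = [[0.0585, 0.0185],
 [0.0185, 0.0585]].

Step 3 — form the quadratic (x - mu)^T · Sigma^{-1} · (x - mu):
  Sigma^{-1} · (x - mu) = (-0.0031, 0.1569).
  (x - mu)^T · [Sigma^{-1} · (x - mu)] = (-1)·(-0.0031) + (3)·(0.1569) = 0.4738.

Step 4 — take square root: d = √(0.4738) ≈ 0.6884.

d(x, mu) = √(0.4738) ≈ 0.6884


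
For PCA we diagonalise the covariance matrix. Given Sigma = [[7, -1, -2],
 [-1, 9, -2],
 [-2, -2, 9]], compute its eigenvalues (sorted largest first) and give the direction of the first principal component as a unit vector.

Step 1 — characteristic polynomial p(λ) = det(λI - Sigma) = λ³ - tr·λ² + c_1·λ - det, where tr = trace, c_1 = sum of the principal 2×2 minors, det = det(Sigma):
  tr = 7 + 9 + 9 = 25,
  c_1 = (7·9 - (-1)²) + (7·9 - (-2)²) + (9·9 - (-2)²) = 62 + 59 + 77 = 198,
  det = 7·(9·9 - (-2)²) - (-1)·((-1)·9 - (-2)·(-2)) + (-2)·((-1)·(-2) - 9·(-2)) = 7·(77) - (-1)·(-13) + (-2)·(20) = 486.
  So p(λ) = λ³ - 25λ² + 198λ - 486.
Step 2 — look for an integer root (rational root theorem: any rational root is an integer divisor of 486). Testing λ = 9:
  p(9) = 729 - 2025 + 1782 - 486 = 0  ✓
  Dividing out (λ - 9): p(λ) = (λ - 9)(λ² - 16λ + 54).
Step 3 — remaining eigenvalues from the quadratic λ² - 16λ + 54 = 0:
  Δ = 16² - 4·54 = 256 - 216 = 40,  λ = (16 ± √40)/2 = (16 ± 6.3246)/2 ≈ 11.1623 or 4.8377.
  Sorted: λ_1 = 11.1623,  λ_2 = 9,  λ_3 = 4.8377  (check: sum = 25 = tr ✓).

Step 4 — unit eigenvector for λ_1 ≈ 11.1623: v spans the null space of (Sigma - λ_1 I), whose rows are
  r_1 = (-4.1623, -1, -2),  r_2 = (-1, -2.1623, -2),  r_3 = (-2, -2, -2.1623).
  v is orthogonal to every row, so take v ∝ r_1 × r_2 = ((-1)·(-2) - (-2)·(-2.1623), (-2)·(-1) - (-4.1623)·(-2), (-4.1623)·(-2.1623) - (-1)·(-1)) ≈ (-2.3246, -6.3246, 8).
  Rescale (multiply by -1 so the first nonzero entry is positive): u = (2.3246, 6.3246, -8).
  ||u|| = √((2.3246)² + (6.3246)² + (-8)²) = √(109.4036) ≈ 10.4596,  v_1 = u/||u|| ≈ (0.2222, 0.6047, -0.7648) (||v_1|| = 1).

λ_1 = 11.1623,  λ_2 = 9,  λ_3 = 4.8377;  v_1 ≈ (0.2222, 0.6047, -0.7648)


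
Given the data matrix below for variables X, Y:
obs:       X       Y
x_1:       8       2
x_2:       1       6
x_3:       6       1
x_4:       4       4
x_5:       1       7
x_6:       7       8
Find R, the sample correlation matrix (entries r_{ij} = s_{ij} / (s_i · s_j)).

Step 1 — column means:
  mean(X) = (8 + 1 + 6 + 4 + 1 + 7) / 6 = 27/6 = 4.5
  mean(Y) = (2 + 6 + 1 + 4 + 7 + 8) / 6 = 28/6 = 4.6667

Step 2 — sample variances and covariances s[i,j] = (1/(n-1)) · Σ_k (x_{k,i} - mean_i) · (x_{k,j} - mean_j), with n-1 = 5:
  s[X,X] = ((3.5)·(3.5) + (-3.5)·(-3.5) + (1.5)·(1.5) + (-0.5)·(-0.5) + (-3.5)·(-3.5) + (2.5)·(2.5)) / 5 = 45.5/5 = 9.1
  s[X,Y] = ((3.5)·(-2.6667) + (-3.5)·(1.3333) + (1.5)·(-3.6667) + (-0.5)·(-0.6667) + (-3.5)·(2.3333) + (2.5)·(3.3333)) / 5 = -19/5 = -3.8
  s[Y,Y] = ((-2.6667)·(-2.6667) + (1.3333)·(1.3333) + (-3.6667)·(-3.6667) + (-0.6667)·(-0.6667) + (2.3333)·(2.3333) + (3.3333)·(3.3333)) / 5 = 39.3333/5 = 7.8667
  Sample standard deviations s_i = √(s[i,i]):
  s(X) = √(9.1) = 3.0166
  s(Y) = √(7.8667) = 2.8048

Step 3 — r_{ij} = s_{ij} / (s_i · s_j):
  r[X,X] = 1 (diagonal).
  r[X,Y] = -3.8 / (3.0166 · 2.8048) = -3.8 / 8.4609 = -0.4491
  r[Y,Y] = 1 (diagonal).

R is symmetric with unit diagonal. Assembling:

R = [[1, -0.4491],
 [-0.4491, 1]]


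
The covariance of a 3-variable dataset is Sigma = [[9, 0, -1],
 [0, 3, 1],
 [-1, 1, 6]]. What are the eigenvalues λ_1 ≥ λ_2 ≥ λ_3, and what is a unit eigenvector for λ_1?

Step 1 — characteristic polynomial p(λ) = det(λI - Sigma) = λ³ - tr·λ² + c_1·λ - det, where tr = trace, c_1 = sum of the principal 2×2 minors, det = det(Sigma):
  tr = 9 + 3 + 6 = 18,
  c_1 = (9·3 - (0)²) + (9·6 - (-1)²) + (3·6 - (1)²) = 27 + 53 + 17 = 97,
  det = 9·(3·6 - (1)²) - (0)·((0)·6 - (1)·(-1)) + (-1)·((0)·(1) - 3·(-1)) = 9·(17) - (0)·(1) + (-1)·(3) = 150.
  So p(λ) = λ³ - 18λ² + 97λ - 150.
Step 2 — look for an integer root (rational root theorem: any rational root is an integer divisor of 150). Testing λ = 6:
  p(6) = 216 - 648 + 582 - 150 = 0  ✓
  Dividing out (λ - 6): p(λ) = (λ - 6)(λ² - 12λ + 25).
Step 3 — remaining eigenvalues from the quadratic λ² - 12λ + 25 = 0:
  Δ = 12² - 4·25 = 144 - 100 = 44,  λ = (12 ± √44)/2 = (12 ± 6.6332)/2 ≈ 9.3166 or 2.6834.
  Sorted: λ_1 = 9.3166,  λ_2 = 6,  λ_3 = 2.6834  (check: sum = 18 = tr ✓).

Step 4 — unit eigenvector for λ_1 ≈ 9.3166: v spans the null space of (Sigma - λ_1 I), whose rows are
  r_1 = (-0.3166, 0, -1),  r_2 = (0, -6.3166, 1),  r_3 = (-1, 1, -3.3166).
  v is orthogonal to every row, so take v ∝ r_1 × r_2 = ((0)·(1) - (-1)·(-6.3166), (-1)·(0) - (-0.3166)·(1), (-0.3166)·(-6.3166) - (0)·(0)) ≈ (-6.3166, 0.3166, 2).
  Rescale (multiply by -1 so the first nonzero entry is positive): u = (6.3166, -0.3166, -2).
  ||u|| = √((6.3166)² + (-0.3166)² + (-2)²) = √(44) ≈ 6.6332,  v_1 = u/||u|| ≈ (0.9523, -0.0477, -0.3015) (||v_1|| = 1).

λ_1 = 9.3166,  λ_2 = 6,  λ_3 = 2.6834;  v_1 ≈ (0.9523, -0.0477, -0.3015)


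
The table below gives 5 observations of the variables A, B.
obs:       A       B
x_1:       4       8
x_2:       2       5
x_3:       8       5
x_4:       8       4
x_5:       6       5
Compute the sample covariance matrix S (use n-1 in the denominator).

Step 1 — column means:
  mean(A) = (4 + 2 + 8 + 8 + 6) / 5 = 28/5 = 5.6
  mean(B) = (8 + 5 + 5 + 4 + 5) / 5 = 27/5 = 5.4

Step 2 — sample covariance S[i,j] = (1/(n-1)) · Σ_k (x_{k,i} - mean_i) · (x_{k,j} - mean_j), with n-1 = 4.
  S[A,A] = ((-1.6)·(-1.6) + (-3.6)·(-3.6) + (2.4)·(2.4) + (2.4)·(2.4) + (0.4)·(0.4)) / 4 = 27.2/4 = 6.8
  S[A,B] = ((-1.6)·(2.6) + (-3.6)·(-0.4) + (2.4)·(-0.4) + (2.4)·(-1.4) + (0.4)·(-0.4)) / 4 = -7.2/4 = -1.8
  S[B,B] = ((2.6)·(2.6) + (-0.4)·(-0.4) + (-0.4)·(-0.4) + (-1.4)·(-1.4) + (-0.4)·(-0.4)) / 4 = 9.2/4 = 2.3

S is symmetric (S[j,i] = S[i,j]). Assembling:

S = [[6.8, -1.8],
 [-1.8, 2.3]]


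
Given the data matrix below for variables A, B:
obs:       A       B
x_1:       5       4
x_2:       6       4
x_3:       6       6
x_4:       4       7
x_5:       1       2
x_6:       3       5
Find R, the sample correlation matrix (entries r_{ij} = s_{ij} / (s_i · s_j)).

Step 1 — column means:
  mean(A) = (5 + 6 + 6 + 4 + 1 + 3) / 6 = 25/6 = 4.1667
  mean(B) = (4 + 4 + 6 + 7 + 2 + 5) / 6 = 28/6 = 4.6667

Step 2 — sample variances and covariances s[i,j] = (1/(n-1)) · Σ_k (x_{k,i} - mean_i) · (x_{k,j} - mean_j), with n-1 = 5:
  s[A,A] = ((0.8333)·(0.8333) + (1.8333)·(1.8333) + (1.8333)·(1.8333) + (-0.1667)·(-0.1667) + (-3.1667)·(-3.1667) + (-1.1667)·(-1.1667)) / 5 = 18.8333/5 = 3.7667
  s[A,B] = ((0.8333)·(-0.6667) + (1.8333)·(-0.6667) + (1.8333)·(1.3333) + (-0.1667)·(2.3333) + (-3.1667)·(-2.6667) + (-1.1667)·(0.3333)) / 5 = 8.3333/5 = 1.6667
  s[B,B] = ((-0.6667)·(-0.6667) + (-0.6667)·(-0.6667) + (1.3333)·(1.3333) + (2.3333)·(2.3333) + (-2.6667)·(-2.6667) + (0.3333)·(0.3333)) / 5 = 15.3333/5 = 3.0667
  Sample standard deviations s_i = √(s[i,i]):
  s(A) = √(3.7667) = 1.9408
  s(B) = √(3.0667) = 1.7512

Step 3 — r_{ij} = s_{ij} / (s_i · s_j):
  r[A,A] = 1 (diagonal).
  r[A,B] = 1.6667 / (1.9408 · 1.7512) = 1.6667 / 3.3987 = 0.4904
  r[B,B] = 1 (diagonal).

R is symmetric with unit diagonal. Assembling:

R = [[1, 0.4904],
 [0.4904, 1]]


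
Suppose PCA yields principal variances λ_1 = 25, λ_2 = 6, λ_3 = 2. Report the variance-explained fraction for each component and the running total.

Step 1 — total variance = trace(Sigma) = Σ λ_i = 25 + 6 + 2 = 33.

Step 2 — fraction explained by component i = λ_i / Σ λ:
  PC1: 25/33 = 0.7576
  PC2: 6/33 = 0.1818
  PC3: 2/33 = 0.0606

Step 3 — cumulative fraction after k components = (λ_1 + ... + λ_k) / Σ λ:
  k = 1: 25/33 = 0.7576
  k = 2: (25 + 6)/33 = 31/33 = 0.9394
  k = 3: (25 + 6 + 2)/33 = 33/33 = 1

Summary (fraction, with percent):

explained: PC1 0.7576 (75.76%), PC2 0.1818 (18.18%), PC3 0.0606 (6.06%);  cumulative: 0.7576, 0.9394, 1


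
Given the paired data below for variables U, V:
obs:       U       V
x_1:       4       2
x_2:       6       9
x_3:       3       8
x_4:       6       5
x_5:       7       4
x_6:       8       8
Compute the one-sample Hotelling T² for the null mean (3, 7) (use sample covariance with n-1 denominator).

Step 1 — sample mean vector:
  mean(U) = (4 + 6 + 3 + 6 + 7 + 8) / 6 = 34/6 = 5.6667
  mean(V) = (2 + 9 + 8 + 5 + 4 + 8) / 6 = 36/6 = 6
  x̄ = (5.6667, 6),  deviation x̄ - mu_0 = (5.6667, 6) - (3, 7) = (2.6667, -1).

Step 2 — sample covariance matrix, S[i,j] = (1/(n-1)) · Σ_k (x_{k,i} - mean_i) · (x_{k,j} - mean_j), divisor n-1 = 5:
  S[U,U] = ((-1.6667)·(-1.6667) + (0.3333)·(0.3333) + (-2.6667)·(-2.6667) + (0.3333)·(0.3333) + (1.3333)·(1.3333) + (2.3333)·(2.3333)) / 5 = 17.3333/5 = 3.4667
  S[U,V] = ((-1.6667)·(-4) + (0.3333)·(3) + (-2.6667)·(2) + (0.3333)·(-1) + (1.3333)·(-2) + (2.3333)·(2)) / 5 = 4/5 = 0.8
  S[V,V] = ((-4)·(-4) + (3)·(3) + (2)·(2) + (-1)·(-1) + (-2)·(-2) + (2)·(2)) / 5 = 38/5 = 7.6
  S = [[3.4667, 0.8],
 [0.8, 7.6]].

Step 3 — invert S. det(S) = 3.4667·7.6 - (0.8)² = 25.7067.
  S^{-1} = (1/det) · [[d, -b], [-b, a]] = [[0.2956, -0.0311],
 [-0.0311, 0.1349]].

Step 4 — quadratic form (x̄ - mu_0)^T · S^{-1} · (x̄ - mu_0):
  S^{-1} · (x̄ - mu_0) = (0.8195, -0.2178),
  (x̄ - mu_0)^T · [...] = (2.6667)·(0.8195) + (-1)·(-0.2178) = 2.4032.

Step 5 — scale by n: T² = 6 · 2.4032 = 14.4191.

T² ≈ 14.4191


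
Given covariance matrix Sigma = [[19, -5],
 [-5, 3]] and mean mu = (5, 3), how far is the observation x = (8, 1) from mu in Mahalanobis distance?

Step 1 — centre the observation: (x - mu) = (3, -2).

Step 2 — invert Sigma. det(Sigma) = 19·3 - (-5)² = 32.
  Sigma^{-1} = (1/det) · [[d, -b], [-b, a]] = [[0.0938, 0.1562],
 [0.1562, 0.5938]].

Step 3 — form the quadratic (x - mu)^T · Sigma^{-1} · (x - mu):
  Sigma^{-1} · (x - mu) = (-0.0312, -0.7188).
  (x - mu)^T · [Sigma^{-1} · (x - mu)] = (3)·(-0.0312) + (-2)·(-0.7188) = 1.3438.

Step 4 — take square root: d = √(1.3438) ≈ 1.1592.

d(x, mu) = √(1.3438) ≈ 1.1592


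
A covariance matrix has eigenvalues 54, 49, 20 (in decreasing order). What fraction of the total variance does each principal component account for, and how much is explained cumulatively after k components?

Step 1 — total variance = trace(Sigma) = Σ λ_i = 54 + 49 + 20 = 123.

Step 2 — fraction explained by component i = λ_i / Σ λ:
  PC1: 54/123 = 0.439
  PC2: 49/123 = 0.3984
  PC3: 20/123 = 0.1626

Step 3 — cumulative fraction after k components = (λ_1 + ... + λ_k) / Σ λ:
  k = 1: 54/123 = 0.439
  k = 2: (54 + 49)/123 = 103/123 = 0.8374
  k = 3: (54 + 49 + 20)/123 = 123/123 = 1

Summary (fraction, with percent):

explained: PC1 0.439 (43.9%), PC2 0.3984 (39.84%), PC3 0.1626 (16.26%);  cumulative: 0.439, 0.8374, 1


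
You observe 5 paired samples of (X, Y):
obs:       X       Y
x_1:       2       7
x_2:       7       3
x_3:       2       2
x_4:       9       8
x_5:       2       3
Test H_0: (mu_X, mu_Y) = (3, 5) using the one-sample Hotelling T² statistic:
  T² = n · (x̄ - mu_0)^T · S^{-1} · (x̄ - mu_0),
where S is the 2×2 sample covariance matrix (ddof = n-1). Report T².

Step 1 — sample mean vector:
  mean(X) = (2 + 7 + 2 + 9 + 2) / 5 = 22/5 = 4.4
  mean(Y) = (7 + 3 + 2 + 8 + 3) / 5 = 23/5 = 4.6
  x̄ = (4.4, 4.6),  deviation x̄ - mu_0 = (4.4, 4.6) - (3, 5) = (1.4, -0.4).

Step 2 — sample covariance matrix, S[i,j] = (1/(n-1)) · Σ_k (x_{k,i} - mean_i) · (x_{k,j} - mean_j), divisor n-1 = 4:
  S[X,X] = ((-2.4)·(-2.4) + (2.6)·(2.6) + (-2.4)·(-2.4) + (4.6)·(4.6) + (-2.4)·(-2.4)) / 4 = 45.2/4 = 11.3
  S[X,Y] = ((-2.4)·(2.4) + (2.6)·(-1.6) + (-2.4)·(-2.6) + (4.6)·(3.4) + (-2.4)·(-1.6)) / 4 = 15.8/4 = 3.95
  S[Y,Y] = ((2.4)·(2.4) + (-1.6)·(-1.6) + (-2.6)·(-2.6) + (3.4)·(3.4) + (-1.6)·(-1.6)) / 4 = 29.2/4 = 7.3
  S = [[11.3, 3.95],
 [3.95, 7.3]].

Step 3 — invert S. det(S) = 11.3·7.3 - (3.95)² = 66.8875.
  S^{-1} = (1/det) · [[d, -b], [-b, a]] = [[0.1091, -0.0591],
 [-0.0591, 0.1689]].

Step 4 — quadratic form (x̄ - mu_0)^T · S^{-1} · (x̄ - mu_0):
  S^{-1} · (x̄ - mu_0) = (0.1764, -0.1503),
  (x̄ - mu_0)^T · [...] = (1.4)·(0.1764) + (-0.4)·(-0.1503) = 0.3071.

Step 5 — scale by n: T² = 5 · 0.3071 = 1.5354.

T² ≈ 1.5354


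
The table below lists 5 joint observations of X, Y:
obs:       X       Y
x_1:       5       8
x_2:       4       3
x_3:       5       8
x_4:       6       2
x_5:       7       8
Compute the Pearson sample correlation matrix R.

Step 1 — column means:
  mean(X) = (5 + 4 + 5 + 6 + 7) / 5 = 27/5 = 5.4
  mean(Y) = (8 + 3 + 8 + 2 + 8) / 5 = 29/5 = 5.8

Step 2 — sample variances and covariances s[i,j] = (1/(n-1)) · Σ_k (x_{k,i} - mean_i) · (x_{k,j} - mean_j), with n-1 = 4:
  s[X,X] = ((-0.4)·(-0.4) + (-1.4)·(-1.4) + (-0.4)·(-0.4) + (0.6)·(0.6) + (1.6)·(1.6)) / 4 = 5.2/4 = 1.3
  s[X,Y] = ((-0.4)·(2.2) + (-1.4)·(-2.8) + (-0.4)·(2.2) + (0.6)·(-3.8) + (1.6)·(2.2)) / 4 = 3.4/4 = 0.85
  s[Y,Y] = ((2.2)·(2.2) + (-2.8)·(-2.8) + (2.2)·(2.2) + (-3.8)·(-3.8) + (2.2)·(2.2)) / 4 = 36.8/4 = 9.2
  Sample standard deviations s_i = √(s[i,i]):
  s(X) = √(1.3) = 1.1402
  s(Y) = √(9.2) = 3.0332

Step 3 — r_{ij} = s_{ij} / (s_i · s_j):
  r[X,X] = 1 (diagonal).
  r[X,Y] = 0.85 / (1.1402 · 3.0332) = 0.85 / 3.4583 = 0.2458
  r[Y,Y] = 1 (diagonal).

R is symmetric with unit diagonal. Assembling:

R = [[1, 0.2458],
 [0.2458, 1]]


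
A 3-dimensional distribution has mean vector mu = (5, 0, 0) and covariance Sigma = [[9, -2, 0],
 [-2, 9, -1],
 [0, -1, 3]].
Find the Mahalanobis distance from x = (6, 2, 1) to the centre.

Step 1 — centre the observation: (x - mu) = (1, 2, 1).

Step 2 — invert Sigma (cofactor / det for 3×3, or solve directly):
  Sigma^{-1} = [[0.1171, 0.027, 0.009],
 [0.027, 0.1216, 0.0405],
 [0.009, 0.0405, 0.3468]].

Step 3 — form the quadratic (x - mu)^T · Sigma^{-1} · (x - mu):
  Sigma^{-1} · (x - mu) = (0.1802, 0.3108, 0.4369).
  (x - mu)^T · [Sigma^{-1} · (x - mu)] = (1)·(0.1802) + (2)·(0.3108) + (1)·(0.4369) = 1.2387.

Step 4 — take square root: d = √(1.2387) ≈ 1.113.

d(x, mu) = √(1.2387) ≈ 1.113


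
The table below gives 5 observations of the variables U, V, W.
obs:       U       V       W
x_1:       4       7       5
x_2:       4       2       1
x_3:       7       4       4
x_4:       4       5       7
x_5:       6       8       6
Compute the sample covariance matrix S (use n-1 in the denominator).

Step 1 — column means:
  mean(U) = (4 + 4 + 7 + 4 + 6) / 5 = 25/5 = 5
  mean(V) = (7 + 2 + 4 + 5 + 8) / 5 = 26/5 = 5.2
  mean(W) = (5 + 1 + 4 + 7 + 6) / 5 = 23/5 = 4.6

Step 2 — sample covariance S[i,j] = (1/(n-1)) · Σ_k (x_{k,i} - mean_i) · (x_{k,j} - mean_j), with n-1 = 4.
  S[U,U] = ((-1)·(-1) + (-1)·(-1) + (2)·(2) + (-1)·(-1) + (1)·(1)) / 4 = 8/4 = 2
  S[U,V] = ((-1)·(1.8) + (-1)·(-3.2) + (2)·(-1.2) + (-1)·(-0.2) + (1)·(2.8)) / 4 = 2/4 = 0.5
  S[U,W] = ((-1)·(0.4) + (-1)·(-3.6) + (2)·(-0.6) + (-1)·(2.4) + (1)·(1.4)) / 4 = 1/4 = 0.25
  S[V,V] = ((1.8)·(1.8) + (-3.2)·(-3.2) + (-1.2)·(-1.2) + (-0.2)·(-0.2) + (2.8)·(2.8)) / 4 = 22.8/4 = 5.7
  S[V,W] = ((1.8)·(0.4) + (-3.2)·(-3.6) + (-1.2)·(-0.6) + (-0.2)·(2.4) + (2.8)·(1.4)) / 4 = 16.4/4 = 4.1
  S[W,W] = ((0.4)·(0.4) + (-3.6)·(-3.6) + (-0.6)·(-0.6) + (2.4)·(2.4) + (1.4)·(1.4)) / 4 = 21.2/4 = 5.3

S is symmetric (S[j,i] = S[i,j]). Assembling:

S = [[2, 0.5, 0.25],
 [0.5, 5.7, 4.1],
 [0.25, 4.1, 5.3]]


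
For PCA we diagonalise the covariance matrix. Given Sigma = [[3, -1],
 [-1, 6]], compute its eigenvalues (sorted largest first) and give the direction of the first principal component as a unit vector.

Step 1 — characteristic polynomial of 2×2 Sigma:
  det(Sigma - λI) = λ² - trace · λ + det = 0.
  trace = 3 + 6 = 9, det = 3·6 - (-1)² = 17.
Step 2 — discriminant:
  Δ = trace² - 4·det = 81 - 68 = 13.
Step 3 — eigenvalues:
  λ = (trace ± √Δ)/2 = (9 ± 3.6056)/2,
  λ_1 = 6.3028,  λ_2 = 2.6972.

Step 4 — unit eigenvector for λ_1: solve (Sigma - λ_1 I)v = 0. First row:
  (3 - 6.3028)·v_x + (-1)·v_y = 0, i.e. (-3.3028)·v_x + (-1)·v_y = 0,
  so v ∝ (b, λ_1 - a) = (-1, 3.3028); multiply by -1 so the first entry is positive: u = (1, -3.3028).
  ||u|| = √((1)² + (-3.3028)²) = √(11.9083) ≈ 3.4508,
  v_1 = u/||u|| ≈ (0.2898, -0.9571) (||v_1|| = 1).

λ_1 = 6.3028,  λ_2 = 2.6972;  v_1 ≈ (0.2898, -0.9571)


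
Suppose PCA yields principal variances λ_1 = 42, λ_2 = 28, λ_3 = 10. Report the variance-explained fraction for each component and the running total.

Step 1 — total variance = trace(Sigma) = Σ λ_i = 42 + 28 + 10 = 80.

Step 2 — fraction explained by component i = λ_i / Σ λ:
  PC1: 42/80 = 0.525
  PC2: 28/80 = 0.35
  PC3: 10/80 = 0.125

Step 3 — cumulative fraction after k components = (λ_1 + ... + λ_k) / Σ λ:
  k = 1: 42/80 = 0.525
  k = 2: (42 + 28)/80 = 70/80 = 0.875
  k = 3: (42 + 28 + 10)/80 = 80/80 = 1

Summary (fraction, with percent):

explained: PC1 0.525 (52.5%), PC2 0.35 (35%), PC3 0.125 (12.5%);  cumulative: 0.525, 0.875, 1


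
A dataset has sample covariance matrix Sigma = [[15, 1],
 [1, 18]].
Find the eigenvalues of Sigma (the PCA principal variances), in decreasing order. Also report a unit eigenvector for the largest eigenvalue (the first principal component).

Step 1 — characteristic polynomial of 2×2 Sigma:
  det(Sigma - λI) = λ² - trace · λ + det = 0.
  trace = 15 + 18 = 33, det = 15·18 - (1)² = 269.
Step 2 — discriminant:
  Δ = trace² - 4·det = 1089 - 1076 = 13.
Step 3 — eigenvalues:
  λ = (trace ± √Δ)/2 = (33 ± 3.6056)/2,
  λ_1 = 18.3028,  λ_2 = 14.6972.

Step 4 — unit eigenvector for λ_1: solve (Sigma - λ_1 I)v = 0. First row:
  (15 - 18.3028)·v_x + (1)·v_y = 0, i.e. (-3.3028)·v_x + (1)·v_y = 0,
  so v ∝ (b, λ_1 - a) = (1, 3.3028) = u.
  ||u|| = √((1)² + (3.3028)²) = √(11.9083) ≈ 3.4508,
  v_1 = u/||u|| ≈ (0.2898, 0.9571) (||v_1|| = 1).

λ_1 = 18.3028,  λ_2 = 14.6972;  v_1 ≈ (0.2898, 0.9571)


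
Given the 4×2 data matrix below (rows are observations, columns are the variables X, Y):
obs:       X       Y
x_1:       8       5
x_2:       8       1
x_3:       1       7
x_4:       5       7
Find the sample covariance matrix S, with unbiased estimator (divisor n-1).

Step 1 — column means:
  mean(X) = (8 + 8 + 1 + 5) / 4 = 22/4 = 5.5
  mean(Y) = (5 + 1 + 7 + 7) / 4 = 20/4 = 5

Step 2 — sample covariance S[i,j] = (1/(n-1)) · Σ_k (x_{k,i} - mean_i) · (x_{k,j} - mean_j), with n-1 = 3.
  S[X,X] = ((2.5)·(2.5) + (2.5)·(2.5) + (-4.5)·(-4.5) + (-0.5)·(-0.5)) / 3 = 33/3 = 11
  S[X,Y] = ((2.5)·(0) + (2.5)·(-4) + (-4.5)·(2) + (-0.5)·(2)) / 3 = -20/3 = -6.6667
  S[Y,Y] = ((0)·(0) + (-4)·(-4) + (2)·(2) + (2)·(2)) / 3 = 24/3 = 8

S is symmetric (S[j,i] = S[i,j]). Assembling:

S = [[11, -6.6667],
 [-6.6667, 8]]


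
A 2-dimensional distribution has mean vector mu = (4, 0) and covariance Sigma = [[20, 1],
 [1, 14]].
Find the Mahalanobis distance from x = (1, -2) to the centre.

Step 1 — centre the observation: (x - mu) = (-3, -2).

Step 2 — invert Sigma. det(Sigma) = 20·14 - (1)² = 279.
  Sigma^{-1} = (1/det) · [[d, -b], [-b, a]] = [[0.0502, -0.0036],
 [-0.0036, 0.0717]].

Step 3 — form the quadratic (x - mu)^T · Sigma^{-1} · (x - mu):
  Sigma^{-1} · (x - mu) = (-0.1434, -0.1326).
  (x - mu)^T · [Sigma^{-1} · (x - mu)] = (-3)·(-0.1434) + (-2)·(-0.1326) = 0.6953.

Step 4 — take square root: d = √(0.6953) ≈ 0.8339.

d(x, mu) = √(0.6953) ≈ 0.8339


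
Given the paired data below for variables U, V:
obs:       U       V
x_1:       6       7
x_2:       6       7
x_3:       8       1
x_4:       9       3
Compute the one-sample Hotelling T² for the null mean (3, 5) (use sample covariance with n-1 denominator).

Step 1 — sample mean vector:
  mean(U) = (6 + 6 + 8 + 9) / 4 = 29/4 = 7.25
  mean(V) = (7 + 7 + 1 + 3) / 4 = 18/4 = 4.5
  x̄ = (7.25, 4.5),  deviation x̄ - mu_0 = (7.25, 4.5) - (3, 5) = (4.25, -0.5).

Step 2 — sample covariance matrix, S[i,j] = (1/(n-1)) · Σ_k (x_{k,i} - mean_i) · (x_{k,j} - mean_j), divisor n-1 = 3:
  S[U,U] = ((-1.25)·(-1.25) + (-1.25)·(-1.25) + (0.75)·(0.75) + (1.75)·(1.75)) / 3 = 6.75/3 = 2.25
  S[U,V] = ((-1.25)·(2.5) + (-1.25)·(2.5) + (0.75)·(-3.5) + (1.75)·(-1.5)) / 3 = -11.5/3 = -3.8333
  S[V,V] = ((2.5)·(2.5) + (2.5)·(2.5) + (-3.5)·(-3.5) + (-1.5)·(-1.5)) / 3 = 27/3 = 9
  S = [[2.25, -3.8333],
 [-3.8333, 9]].

Step 3 — invert S. det(S) = 2.25·9 - (-3.8333)² = 5.5556.
  S^{-1} = (1/det) · [[d, -b], [-b, a]] = [[1.62, 0.69],
 [0.69, 0.405]].

Step 4 — quadratic form (x̄ - mu_0)^T · S^{-1} · (x̄ - mu_0):
  S^{-1} · (x̄ - mu_0) = (6.54, 2.73),
  (x̄ - mu_0)^T · [...] = (4.25)·(6.54) + (-0.5)·(2.73) = 26.43.

Step 5 — scale by n: T² = 4 · 26.43 = 105.72.

T² ≈ 105.72


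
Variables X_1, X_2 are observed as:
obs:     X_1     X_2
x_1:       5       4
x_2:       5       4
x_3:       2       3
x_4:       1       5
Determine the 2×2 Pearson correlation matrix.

Step 1 — column means:
  mean(X_1) = (5 + 5 + 2 + 1) / 4 = 13/4 = 3.25
  mean(X_2) = (4 + 4 + 3 + 5) / 4 = 16/4 = 4

Step 2 — sample variances and covariances s[i,j] = (1/(n-1)) · Σ_k (x_{k,i} - mean_i) · (x_{k,j} - mean_j), with n-1 = 3:
  s[X_1,X_1] = ((1.75)·(1.75) + (1.75)·(1.75) + (-1.25)·(-1.25) + (-2.25)·(-2.25)) / 3 = 12.75/3 = 4.25
  s[X_1,X_2] = ((1.75)·(0) + (1.75)·(0) + (-1.25)·(-1) + (-2.25)·(1)) / 3 = -1/3 = -0.3333
  s[X_2,X_2] = ((0)·(0) + (0)·(0) + (-1)·(-1) + (1)·(1)) / 3 = 2/3 = 0.6667
  Sample standard deviations s_i = √(s[i,i]):
  s(X_1) = √(4.25) = 2.0616
  s(X_2) = √(0.6667) = 0.8165

Step 3 — r_{ij} = s_{ij} / (s_i · s_j):
  r[X_1,X_1] = 1 (diagonal).
  r[X_1,X_2] = -0.3333 / (2.0616 · 0.8165) = -0.3333 / 1.6833 = -0.198
  r[X_2,X_2] = 1 (diagonal).

R is symmetric with unit diagonal. Assembling:

R = [[1, -0.198],
 [-0.198, 1]]


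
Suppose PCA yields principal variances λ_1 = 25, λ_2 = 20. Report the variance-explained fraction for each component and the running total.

Step 1 — total variance = trace(Sigma) = Σ λ_i = 25 + 20 = 45.

Step 2 — fraction explained by component i = λ_i / Σ λ:
  PC1: 25/45 = 0.5556
  PC2: 20/45 = 0.4444

Step 3 — cumulative fraction after k components = (λ_1 + ... + λ_k) / Σ λ:
  k = 1: 25/45 = 0.5556
  k = 2: (25 + 20)/45 = 45/45 = 1

Summary (fraction, with percent):

explained: PC1 0.5556 (55.56%), PC2 0.4444 (44.44%);  cumulative: 0.5556, 1


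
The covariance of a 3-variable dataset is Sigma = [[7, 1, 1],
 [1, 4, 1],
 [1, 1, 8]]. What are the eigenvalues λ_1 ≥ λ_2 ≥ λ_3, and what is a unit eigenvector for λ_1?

Step 1 — characteristic polynomial p(λ) = det(λI - Sigma) = λ³ - tr·λ² + c_1·λ - det, where tr = trace, c_1 = sum of the principal 2×2 minors, det = det(Sigma):
  tr = 7 + 4 + 8 = 19,
  c_1 = (7·4 - (1)²) + (7·8 - (1)²) + (4·8 - (1)²) = 27 + 55 + 31 = 113,
  det = 7·(4·8 - (1)²) - (1)·((1)·8 - (1)·(1)) + (1)·((1)·(1) - 4·(1)) = 7·(31) - (1)·(7) + (1)·(-3) = 207.
  So p(λ) = λ³ - 19λ² + 113λ - 207.
Step 2 — look for an integer root (rational root theorem: any rational root is an integer divisor of 207). Testing λ = 9:
  p(9) = 729 - 1539 + 1017 - 207 = 0  ✓
  Dividing out (λ - 9): p(λ) = (λ - 9)(λ² - 10λ + 23).
Step 3 — remaining eigenvalues from the quadratic λ² - 10λ + 23 = 0:
  Δ = 10² - 4·23 = 100 - 92 = 8,  λ = (10 ± √8)/2 = (10 ± 2.8284)/2 ≈ 6.4142 or 3.5858.
  Sorted: λ_1 = 9,  λ_2 = 6.4142,  λ_3 = 3.5858  (check: sum = 19 = tr ✓).

Step 4 — unit eigenvector for λ_1 = 9: v spans the null space of (Sigma - λ_1 I), whose rows are
  r_1 = (-2, 1, 1),  r_2 = (1, -5, 1),  r_3 = (1, 1, -1).
  v is orthogonal to every row, so take v ∝ r_1 × r_2 = ((1)·(1) - (1)·(-5), (1)·(1) - (-2)·(1), (-2)·(-5) - (1)·(1)) = (6, 3, 9).
  Rescale (divide by 3): u = (2, 1, 3).
  ||u|| = √((2)² + (1)² + (3)²) = √(14) ≈ 3.7417,  v_1 = u/||u|| ≈ (0.5345, 0.2673, 0.8018) (||v_1|| = 1).

λ_1 = 9,  λ_2 = 6.4142,  λ_3 = 3.5858;  v_1 ≈ (0.5345, 0.2673, 0.8018)


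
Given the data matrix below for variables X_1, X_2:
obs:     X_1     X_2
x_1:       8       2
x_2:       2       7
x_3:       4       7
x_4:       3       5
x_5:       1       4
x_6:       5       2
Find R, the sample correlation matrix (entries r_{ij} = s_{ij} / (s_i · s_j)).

Step 1 — column means:
  mean(X_1) = (8 + 2 + 4 + 3 + 1 + 5) / 6 = 23/6 = 3.8333
  mean(X_2) = (2 + 7 + 7 + 5 + 4 + 2) / 6 = 27/6 = 4.5

Step 2 — sample variances and covariances s[i,j] = (1/(n-1)) · Σ_k (x_{k,i} - mean_i) · (x_{k,j} - mean_j), with n-1 = 5:
  s[X_1,X_1] = ((4.1667)·(4.1667) + (-1.8333)·(-1.8333) + (0.1667)·(0.1667) + (-0.8333)·(-0.8333) + (-2.8333)·(-2.8333) + (1.1667)·(1.1667)) / 5 = 30.8333/5 = 6.1667
  s[X_1,X_2] = ((4.1667)·(-2.5) + (-1.8333)·(2.5) + (0.1667)·(2.5) + (-0.8333)·(0.5) + (-2.8333)·(-0.5) + (1.1667)·(-2.5)) / 5 = -16.5/5 = -3.3
  s[X_2,X_2] = ((-2.5)·(-2.5) + (2.5)·(2.5) + (2.5)·(2.5) + (0.5)·(0.5) + (-0.5)·(-0.5) + (-2.5)·(-2.5)) / 5 = 25.5/5 = 5.1
  Sample standard deviations s_i = √(s[i,i]):
  s(X_1) = √(6.1667) = 2.4833
  s(X_2) = √(5.1) = 2.2583

Step 3 — r_{ij} = s_{ij} / (s_i · s_j):
  r[X_1,X_1] = 1 (diagonal).
  r[X_1,X_2] = -3.3 / (2.4833 · 2.2583) = -3.3 / 5.608 = -0.5884
  r[X_2,X_2] = 1 (diagonal).

R is symmetric with unit diagonal. Assembling:

R = [[1, -0.5884],
 [-0.5884, 1]]
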